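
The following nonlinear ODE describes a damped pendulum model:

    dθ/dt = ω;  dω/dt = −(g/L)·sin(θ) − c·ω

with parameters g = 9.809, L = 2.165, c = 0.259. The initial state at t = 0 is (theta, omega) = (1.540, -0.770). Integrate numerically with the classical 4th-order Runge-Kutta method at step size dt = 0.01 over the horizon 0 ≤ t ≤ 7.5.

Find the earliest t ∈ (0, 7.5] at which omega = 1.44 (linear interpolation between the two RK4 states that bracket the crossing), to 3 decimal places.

t=0.000: state=(1.540, -0.770)
step 1 (dt=0.01): k1=(-0.770, -4.329), k2=(-0.792, -4.323), k3=(-0.792, -4.323), k4=(-0.813, -4.317); state += dt/6·(k1+2k2+2k3+k4)
t=0.010: state=(1.532, -0.813)
t=0.020: state=(1.524, -0.856)
t=0.030: state=(1.515, -0.899)
continuing one RK4 step at a time; state shown every 25 steps (Δt=0.25):
t=0.250: state=(1.216, -1.797)
t=0.500: state=(0.662, -2.567)
t=0.750: state=(-0.017, -2.747)
t=1.000: state=(-0.650, -2.206)
t=1.250: state=(-1.084, -1.223)
t=1.500: state=(-1.252, -0.128)
t=1.750: state=(-1.152, 0.911)
t=1.890: state=(-0.988, 1.426)
next step: t=1.900: state=(-0.974, 1.460) — omega has crossed 1.44
linear interpolation between t=1.890 (1.42576) and t=1.900 (1.45967) → t≈1.894

t = 1.894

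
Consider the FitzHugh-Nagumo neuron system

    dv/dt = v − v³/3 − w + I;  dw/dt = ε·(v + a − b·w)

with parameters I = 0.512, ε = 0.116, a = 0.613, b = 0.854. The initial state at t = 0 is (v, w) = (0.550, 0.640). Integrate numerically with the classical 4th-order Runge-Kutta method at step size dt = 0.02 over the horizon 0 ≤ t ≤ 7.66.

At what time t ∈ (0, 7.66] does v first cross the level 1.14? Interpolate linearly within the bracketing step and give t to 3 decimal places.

t = 1.381

t=0.000: state=(0.550, 0.640)
step 1 (dt=0.02): k1=(0.367, 0.072), k2=(0.368, 0.072), k3=(0.368, 0.072), k4=(0.370, 0.072); state += dt/6·(k1+2k2+2k3+k4)
t=0.020: state=(0.557, 0.641)
t=0.040: state=(0.565, 0.643)
t=0.060: state=(0.572, 0.644)
continuing one RK4 step at a time; state shown every 25 steps (Δt=0.5):
t=0.500: state=(0.754, 0.681)
t=1.000: state=(0.981, 0.731)
t=1.380: state=(1.140, 0.777)
next step: t=1.400: state=(1.147, 0.779) — v has crossed 1.14
linear interpolation between t=1.380 (1.13963) and t=1.400 (1.14721) → t≈1.381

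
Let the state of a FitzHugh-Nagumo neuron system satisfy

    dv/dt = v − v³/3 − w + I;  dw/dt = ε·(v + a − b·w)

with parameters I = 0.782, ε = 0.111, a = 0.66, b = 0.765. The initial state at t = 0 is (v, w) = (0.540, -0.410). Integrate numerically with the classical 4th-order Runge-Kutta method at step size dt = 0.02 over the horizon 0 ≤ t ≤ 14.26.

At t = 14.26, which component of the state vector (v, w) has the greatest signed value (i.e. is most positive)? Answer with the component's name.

largest component: w

t=0.000: state=(0.540, -0.410)
step 1 (dt=0.02): k1=(1.680, 0.168), k2=(1.690, 0.170), k3=(1.690, 0.170), k4=(1.699, 0.171); state += dt/6·(k1+2k2+2k3+k4)
t=0.020: state=(0.574, -0.407)
t=0.040: state=(0.608, -0.403)
t=0.060: state=(0.643, -0.400)
continuing one RK4 step at a time; state shown every 25 steps (Δt=0.5):
t=0.500: state=(1.412, -0.304)
t=1.000: state=(1.921, -0.162)
t=1.500: state=(2.030, -0.011)
t=2.000: state=(2.015, 0.135)
t=2.500: state=(1.976, 0.274)
t=3.000: state=(1.931, 0.405)
t=3.500: state=(1.885, 0.527)
t=4.000: state=(1.838, 0.643)
t=4.500: state=(1.792, 0.750)
t=5.000: state=(1.745, 0.851)
t=5.500: state=(1.697, 0.945)
t=6.000: state=(1.649, 1.033)
t=6.500: state=(1.601, 1.114)
t=7.000: state=(1.551, 1.189)
t=7.500: state=(1.501, 1.258)
t=8.000: state=(1.449, 1.322)
t=8.500: state=(1.396, 1.380)
t=9.000: state=(1.340, 1.433)
t=9.500: state=(1.282, 1.481)
t=10.000: state=(1.221, 1.523)
t=10.500: state=(1.155, 1.560)
t=11.000: state=(1.084, 1.592)
t=11.500: state=(1.004, 1.618)
t=12.000: state=(0.913, 1.639)
t=12.500: state=(0.804, 1.653)
t=13.000: state=(0.667, 1.661)
t=13.500: state=(0.485, 1.659)
t=14.000: state=(0.222, 1.646)
t=14.260: state=(0.032, 1.632)
compare at T: v=0.032, w=1.632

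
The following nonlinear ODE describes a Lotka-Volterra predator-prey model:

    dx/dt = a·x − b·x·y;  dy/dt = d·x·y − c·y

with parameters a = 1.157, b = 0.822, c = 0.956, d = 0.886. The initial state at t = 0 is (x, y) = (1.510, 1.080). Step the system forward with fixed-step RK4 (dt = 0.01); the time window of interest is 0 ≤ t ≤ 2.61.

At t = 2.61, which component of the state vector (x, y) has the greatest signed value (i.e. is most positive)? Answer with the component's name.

t=0.000: state=(1.510, 1.080)
step 1 (dt=0.01): k1=(0.407, 0.412), k2=(0.405, 0.415), k3=(0.405, 0.415), k4=(0.402, 0.418); state += dt/6·(k1+2k2+2k3+k4)
t=0.010: state=(1.514, 1.084)
t=0.020: state=(1.518, 1.088)
t=0.030: state=(1.522, 1.093)
continuing one RK4 step at a time; state shown every 10 steps (Δt=0.1):
t=0.100: state=(1.548, 1.124)
t=0.200: state=(1.582, 1.174)
t=0.300: state=(1.609, 1.229)
t=0.400: state=(1.629, 1.289)
t=0.500: state=(1.640, 1.354)
t=0.600: state=(1.643, 1.423)
t=0.700: state=(1.636, 1.496)
t=0.800: state=(1.619, 1.570)
t=0.900: state=(1.593, 1.646)
t=1.000: state=(1.557, 1.720)
t=1.100: state=(1.513, 1.791)
t=1.200: state=(1.462, 1.857)
t=1.300: state=(1.406, 1.916)
t=1.400: state=(1.345, 1.967)
t=1.500: state=(1.283, 2.009)
t=1.600: state=(1.219, 2.040)
t=1.700: state=(1.156, 2.059)
t=1.800: state=(1.096, 2.068)
t=1.900: state=(1.038, 2.065)
t=2.000: state=(0.984, 2.053)
t=2.100: state=(0.933, 2.031)
t=2.200: state=(0.888, 2.001)
t=2.300: state=(0.847, 1.964)
t=2.400: state=(0.810, 1.921)
t=2.500: state=(0.778, 1.873)
t=2.600: state=(0.751, 1.821)
t=2.610: state=(0.748, 1.816)
compare at T: x=0.748, y=1.816

largest component: y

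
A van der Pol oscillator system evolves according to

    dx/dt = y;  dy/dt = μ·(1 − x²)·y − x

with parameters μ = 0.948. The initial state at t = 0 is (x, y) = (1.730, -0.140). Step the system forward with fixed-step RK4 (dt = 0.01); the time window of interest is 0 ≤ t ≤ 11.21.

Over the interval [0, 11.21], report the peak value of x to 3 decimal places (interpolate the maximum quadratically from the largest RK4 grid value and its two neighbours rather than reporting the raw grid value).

max x = 2.007

t=0.000: state=(1.730, -0.140)
step 1 (dt=0.01): k1=(-0.140, -1.466), k2=(-0.147, -1.451), k3=(-0.147, -1.451), k4=(-0.155, -1.437); state += dt/6·(k1+2k2+2k3+k4)
t=0.010: state=(1.729, -0.155)
t=0.020: state=(1.727, -0.169)
t=0.030: state=(1.725, -0.183)
continuing one RK4 step at a time; state shown every 50 steps (Δt=0.5):
t=0.500: state=(1.521, -0.637)
t=1.000: state=(1.112, -1.013)
t=1.500: state=(0.468, -1.629)
t=2.000: state=(-0.578, -2.519)
t=2.500: state=(-1.707, -1.486)
t=3.000: state=(-1.986, 0.111)
t=3.500: state=(-1.790, 0.586)
t=4.000: state=(-1.431, 0.851)
t=4.500: state=(-0.916, 1.252)
t=5.000: state=(-0.112, 2.045)
t=5.500: state=(1.108, 2.534)
t=6.000: state=(1.941, 0.638)
t=6.500: state=(1.950, -0.378)
t=7.000: state=(1.674, -0.691)
t=7.500: state=(1.262, -0.975)
t=8.000: state=(0.661, -1.492)
t=8.500: state=(-0.307, -2.417)
t=9.000: state=(-1.539, -1.973)
t=9.500: state=(-2.006, -0.090)
t=10.000: state=(-1.865, 0.523)
t=10.500: state=(-1.536, 0.785)
t=11.000: state=(-1.066, 1.126)
t=11.210: state=(-0.807, 1.353)
largest grid value and its neighbours: x(6.220)=2.00711, x(6.230)=2.00721, x(6.240)=2.00710
parabola through these three points peaks at t≈6.230 with x≈2.00721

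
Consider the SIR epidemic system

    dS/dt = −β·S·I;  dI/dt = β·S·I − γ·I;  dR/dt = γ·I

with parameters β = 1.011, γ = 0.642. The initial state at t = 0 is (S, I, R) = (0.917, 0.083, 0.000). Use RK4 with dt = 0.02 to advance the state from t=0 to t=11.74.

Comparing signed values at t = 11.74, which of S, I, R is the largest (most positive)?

t=0.000: state=(0.917, 0.083, 0.000)
step 1 (dt=0.02): k1=(-0.077, 0.024, 0.053), k2=(-0.077, 0.024, 0.053), k3=(-0.077, 0.024, 0.053), k4=(-0.077, 0.024, 0.054); state += dt/6·(k1+2k2+2k3+k4)
t=0.020: state=(0.915, 0.083, 0.001)
t=0.040: state=(0.914, 0.084, 0.002)
t=0.060: state=(0.912, 0.084, 0.003)
continuing one RK4 step at a time; state shown every 25 steps (Δt=0.5):
t=0.500: state=(0.877, 0.095, 0.029)
t=1.000: state=(0.833, 0.106, 0.061)
t=1.500: state=(0.788, 0.116, 0.096)
t=2.000: state=(0.742, 0.124, 0.135)
t=2.500: state=(0.696, 0.129, 0.175)
t=3.000: state=(0.651, 0.131, 0.217)
t=3.500: state=(0.609, 0.131, 0.260)
t=4.000: state=(0.571, 0.128, 0.301)
t=4.500: state=(0.535, 0.123, 0.342)
t=5.000: state=(0.504, 0.116, 0.380)
t=5.500: state=(0.476, 0.108, 0.416)
t=6.000: state=(0.452, 0.099, 0.449)
t=6.500: state=(0.431, 0.090, 0.479)
t=7.000: state=(0.413, 0.080, 0.507)
t=7.500: state=(0.397, 0.072, 0.531)
t=8.000: state=(0.384, 0.063, 0.553)
t=8.500: state=(0.373, 0.056, 0.572)
t=9.000: state=(0.363, 0.049, 0.588)
t=9.500: state=(0.355, 0.042, 0.603)
t=10.000: state=(0.348, 0.037, 0.616)
t=10.500: state=(0.342, 0.032, 0.627)
t=11.000: state=(0.337, 0.027, 0.636)
t=11.500: state=(0.333, 0.023, 0.644)
t=11.740: state=(0.331, 0.022, 0.648)
compare at T: S=0.331, I=0.022, R=0.648

largest component: R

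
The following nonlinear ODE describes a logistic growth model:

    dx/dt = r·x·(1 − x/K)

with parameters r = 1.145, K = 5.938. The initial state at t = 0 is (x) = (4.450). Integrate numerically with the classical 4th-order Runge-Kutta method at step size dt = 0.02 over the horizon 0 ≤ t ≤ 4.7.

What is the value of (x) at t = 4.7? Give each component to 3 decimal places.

(x) = (5.929)

t=0.000: state=(4.450)
step 1 (dt=0.02): k1=(1.277), k2=(1.269), k3=(1.270), k4=(1.262); state += dt/6·(k1+2k2+2k3+k4)
t=0.020: state=(4.475)
t=0.040: state=(4.500)
t=0.060: state=(4.525)
continuing one RK4 step at a time; state shown every 10 steps (Δt=0.2):
t=0.200: state=(4.691)
t=0.400: state=(4.901)
t=0.600: state=(5.083)
t=0.800: state=(5.237)
t=1.000: state=(5.367)
t=1.200: state=(5.475)
t=1.400: state=(5.564)
t=1.600: state=(5.636)
t=1.800: state=(5.696)
t=2.000: state=(5.744)
t=2.200: state=(5.782)
t=2.400: state=(5.813)
t=2.600: state=(5.839)
t=2.800: state=(5.859)
t=3.000: state=(5.875)
t=3.200: state=(5.888)
t=3.400: state=(5.898)
t=3.600: state=(5.906)
t=3.800: state=(5.913)
t=4.000: state=(5.918)
t=4.200: state=(5.922)
t=4.400: state=(5.925)
t=4.600: state=(5.928)
t=4.700: state=(5.929)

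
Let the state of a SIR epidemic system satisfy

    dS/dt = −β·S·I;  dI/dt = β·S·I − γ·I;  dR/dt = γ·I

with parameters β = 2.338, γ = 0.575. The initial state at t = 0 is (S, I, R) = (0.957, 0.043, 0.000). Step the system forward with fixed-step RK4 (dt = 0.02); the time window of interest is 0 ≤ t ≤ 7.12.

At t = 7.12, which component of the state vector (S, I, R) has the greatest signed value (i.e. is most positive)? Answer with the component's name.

largest component: R

t=0.000: state=(0.957, 0.043, 0.000)
step 1 (dt=0.02): k1=(-0.096, 0.071, 0.025), k2=(-0.098, 0.073, 0.025), k3=(-0.098, 0.073, 0.025), k4=(-0.099, 0.074, 0.026); state += dt/6·(k1+2k2+2k3+k4)
t=0.020: state=(0.955, 0.044, 0.001)
t=0.040: state=(0.953, 0.046, 0.001)
t=0.060: state=(0.951, 0.047, 0.002)
continuing one RK4 step at a time; state shown every 25 steps (Δt=0.5):
t=0.500: state=(0.886, 0.095, 0.019)
t=1.000: state=(0.754, 0.187, 0.059)
t=1.500: state=(0.566, 0.305, 0.129)
t=2.000: state=(0.374, 0.395, 0.231)
t=2.500: state=(0.231, 0.419, 0.350)
t=3.000: state=(0.143, 0.390, 0.467)
t=3.500: state=(0.094, 0.335, 0.572)
t=4.000: state=(0.066, 0.275, 0.659)
t=4.500: state=(0.049, 0.221, 0.730)
t=5.000: state=(0.039, 0.174, 0.787)
t=5.500: state=(0.033, 0.136, 0.831)
t=6.000: state=(0.028, 0.106, 0.866)
t=6.500: state=(0.025, 0.082, 0.893)
t=7.000: state=(0.023, 0.063, 0.913)
t=7.120: state=(0.023, 0.059, 0.918)
compare at T: S=0.023, I=0.059, R=0.918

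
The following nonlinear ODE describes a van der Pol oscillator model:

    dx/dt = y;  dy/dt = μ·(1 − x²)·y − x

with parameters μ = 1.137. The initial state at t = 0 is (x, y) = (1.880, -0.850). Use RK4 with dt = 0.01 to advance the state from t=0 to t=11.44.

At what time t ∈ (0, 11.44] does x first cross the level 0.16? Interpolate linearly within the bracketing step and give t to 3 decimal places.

t=0.000: state=(1.880, -0.850)
step 1 (dt=0.01): k1=(-0.850, 0.569), k2=(-0.847, 0.550), k3=(-0.847, 0.550), k4=(-0.844, 0.531); state += dt/6·(k1+2k2+2k3+k4)
t=0.010: state=(1.872, -0.844)
t=0.020: state=(1.863, -0.839)
t=0.030: state=(1.855, -0.835)
continuing one RK4 step at a time; state shown every 50 steps (Δt=0.5):
t=0.500: state=(1.474, -0.846)
t=1.000: state=(0.984, -1.171)
t=1.500: state=(0.220, -2.001)
t=1.520: state=(0.179, -2.049)
next step: t=1.530: state=(0.159, -2.074) — x has crossed 0.16
linear interpolation between t=1.520 (0.17913) and t=1.530 (0.15851) → t≈1.529

t = 1.529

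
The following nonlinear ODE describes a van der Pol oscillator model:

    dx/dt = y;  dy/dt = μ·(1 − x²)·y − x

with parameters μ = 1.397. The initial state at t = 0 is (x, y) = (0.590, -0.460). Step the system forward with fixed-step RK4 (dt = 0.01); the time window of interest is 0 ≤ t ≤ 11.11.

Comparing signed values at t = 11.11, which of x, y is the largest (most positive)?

t=0.000: state=(0.590, -0.460)
step 1 (dt=0.01): k1=(-0.460, -1.009), k2=(-0.465, -1.013), k3=(-0.465, -1.013), k4=(-0.470, -1.017); state += dt/6·(k1+2k2+2k3+k4)
t=0.010: state=(0.585, -0.470)
t=0.020: state=(0.581, -0.480)
t=0.030: state=(0.576, -0.491)
continuing one RK4 step at a time; state shown every 50 steps (Δt=0.5):
t=0.500: state=(0.211, -1.111)
t=1.000: state=(-0.583, -2.052)
t=1.500: state=(-1.531, -1.251)
t=2.000: state=(-1.753, 0.127)
t=2.500: state=(-1.574, 0.522)
t=3.000: state=(-1.251, 0.781)
t=3.500: state=(-0.755, 1.274)
t=4.000: state=(0.151, 2.515)
t=4.500: state=(1.571, 2.261)
t=5.000: state=(2.010, -0.045)
t=5.500: state=(1.859, -0.443)
t=6.000: state=(1.601, -0.589)
t=6.500: state=(1.258, -0.804)
t=7.000: state=(0.753, -1.294)
t=7.500: state=(-0.167, -2.551)
t=8.000: state=(-1.592, -2.221)
t=8.500: state=(-2.013, 0.060)
t=9.000: state=(-1.859, 0.445)
t=9.500: state=(-1.600, 0.590)
t=10.000: state=(-1.257, 0.805)
t=10.500: state=(-0.751, 1.296)
t=11.000: state=(0.171, 2.556)
t=11.110: state=(0.471, 2.894)
compare at T: x=0.471, y=2.894

largest component: y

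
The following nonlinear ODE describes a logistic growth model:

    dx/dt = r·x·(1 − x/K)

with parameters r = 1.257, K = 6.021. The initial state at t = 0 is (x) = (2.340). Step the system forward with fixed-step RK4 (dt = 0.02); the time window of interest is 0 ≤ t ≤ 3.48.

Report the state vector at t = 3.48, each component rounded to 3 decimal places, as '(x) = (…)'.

(x) = (5.904)

t=0.000: state=(2.340)
step 1 (dt=0.02): k1=(1.798), k2=(1.803), k3=(1.803), k4=(1.808); state += dt/6·(k1+2k2+2k3+k4)
t=0.020: state=(2.376)
t=0.040: state=(2.412)
t=0.060: state=(2.449)
continuing one RK4 step at a time; state shown every 10 steps (Δt=0.2):
t=0.200: state=(2.708)
t=0.400: state=(3.085)
t=0.600: state=(3.460)
t=0.800: state=(3.822)
t=1.000: state=(4.159)
t=1.200: state=(4.466)
t=1.400: state=(4.738)
t=1.600: state=(4.974)
t=1.800: state=(5.174)
t=2.000: state=(5.341)
t=2.200: state=(5.478)
t=2.400: state=(5.590)
t=2.600: state=(5.681)
t=2.800: state=(5.753)
t=3.000: state=(5.811)
t=3.200: state=(5.856)
t=3.400: state=(5.892)
t=3.480: state=(5.904)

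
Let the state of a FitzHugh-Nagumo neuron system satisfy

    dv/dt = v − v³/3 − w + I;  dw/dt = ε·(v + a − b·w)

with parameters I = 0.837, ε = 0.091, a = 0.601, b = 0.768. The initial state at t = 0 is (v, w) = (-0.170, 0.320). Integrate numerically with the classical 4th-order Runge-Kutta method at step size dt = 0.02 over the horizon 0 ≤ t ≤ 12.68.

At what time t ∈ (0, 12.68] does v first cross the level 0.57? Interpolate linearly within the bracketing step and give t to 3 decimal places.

t=0.000: state=(-0.170, 0.320)
step 1 (dt=0.02): k1=(0.349, 0.017), k2=(0.352, 0.017), k3=(0.352, 0.017), k4=(0.355, 0.017); state += dt/6·(k1+2k2+2k3+k4)
t=0.020: state=(-0.163, 0.320)
t=0.040: state=(-0.156, 0.321)
t=0.060: state=(-0.148, 0.321)
continuing one RK4 step at a time; state shown every 25 steps (Δt=0.5):
t=0.500: state=(0.052, 0.333)
t=1.000: state=(0.403, 0.358)
t=1.180: state=(0.568, 0.371)
next step: t=1.200: state=(0.588, 0.373) — v has crossed 0.57
linear interpolation between t=1.180 (0.56830) and t=1.200 (0.58787) → t≈1.182

t = 1.182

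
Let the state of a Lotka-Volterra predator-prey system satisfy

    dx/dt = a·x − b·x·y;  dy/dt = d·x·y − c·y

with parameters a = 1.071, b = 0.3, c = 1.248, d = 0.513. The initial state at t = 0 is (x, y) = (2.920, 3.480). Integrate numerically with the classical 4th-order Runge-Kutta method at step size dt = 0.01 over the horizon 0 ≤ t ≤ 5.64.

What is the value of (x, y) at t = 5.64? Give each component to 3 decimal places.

t=0.000: state=(2.920, 3.480)
step 1 (dt=0.01): k1=(0.079, 0.870), k2=(0.075, 0.872), k3=(0.075, 0.872), k4=(0.071, 0.873); state += dt/6·(k1+2k2+2k3+k4)
t=0.010: state=(2.921, 3.489)
t=0.020: state=(2.921, 3.497)
t=0.030: state=(2.922, 3.506)
continuing one RK4 step at a time; state shown every 20 steps (Δt=0.2):
t=0.200: state=(2.920, 3.659)
t=0.400: state=(2.889, 3.842)
t=0.600: state=(2.827, 4.014)
t=0.800: state=(2.740, 4.162)
t=1.000: state=(2.635, 4.273)
t=1.200: state=(2.521, 4.337)
t=1.400: state=(2.406, 4.351)
t=1.600: state=(2.298, 4.314)
t=1.800: state=(2.202, 4.234)
t=2.000: state=(2.123, 4.117)
t=2.200: state=(2.063, 3.976)
t=2.400: state=(2.023, 3.819)
t=2.600: state=(2.003, 3.658)
t=2.800: state=(2.002, 3.499)
t=3.000: state=(2.019, 3.350)
t=3.200: state=(2.055, 3.216)
t=3.400: state=(2.106, 3.102)
t=3.600: state=(2.172, 3.009)
t=3.800: state=(2.252, 2.942)
t=4.000: state=(2.341, 2.901)
t=4.200: state=(2.439, 2.888)
t=4.400: state=(2.540, 2.905)
t=4.600: state=(2.640, 2.952)
t=4.800: state=(2.733, 3.030)
t=5.000: state=(2.815, 3.138)
t=5.200: state=(2.877, 3.275)
t=5.400: state=(2.915, 3.435)
t=5.600: state=(2.923, 3.612)
t=5.640: state=(2.921, 3.648)

(x, y) = (2.921, 3.648)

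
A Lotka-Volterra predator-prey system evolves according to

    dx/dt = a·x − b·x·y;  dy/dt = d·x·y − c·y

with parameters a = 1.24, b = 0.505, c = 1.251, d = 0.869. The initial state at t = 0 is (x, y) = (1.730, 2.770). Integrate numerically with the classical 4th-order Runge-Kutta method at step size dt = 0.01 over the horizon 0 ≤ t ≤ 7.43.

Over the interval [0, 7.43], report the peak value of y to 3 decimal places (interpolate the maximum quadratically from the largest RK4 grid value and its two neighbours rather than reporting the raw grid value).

t=0.000: state=(1.730, 2.770)
step 1 (dt=0.01): k1=(-0.275, 0.699), k2=(-0.278, 0.697), k3=(-0.278, 0.697), k4=(-0.280, 0.694); state += dt/6·(k1+2k2+2k3+k4)
t=0.010: state=(1.727, 2.777)
t=0.020: state=(1.724, 2.784)
t=0.030: state=(1.722, 2.791)
continuing one RK4 step at a time; state shown every 25 steps (Δt=0.25):
t=0.250: state=(1.646, 2.925)
t=0.500: state=(1.540, 3.025)
t=0.750: state=(1.430, 3.055)
t=1.000: state=(1.328, 3.014)
t=1.250: state=(1.245, 2.914)
t=1.500: state=(1.185, 2.774)
t=1.750: state=(1.150, 2.613)
t=2.000: state=(1.139, 2.450)
t=2.250: state=(1.151, 2.297)
t=2.500: state=(1.184, 2.164)
t=2.750: state=(1.237, 2.058)
t=3.000: state=(1.307, 1.984)
t=3.250: state=(1.391, 1.945)
t=3.500: state=(1.485, 1.945)
t=3.750: state=(1.580, 1.984)
t=4.000: state=(1.669, 2.066)
t=4.250: state=(1.740, 2.190)
t=4.500: state=(1.782, 2.350)
t=4.750: state=(1.786, 2.534)
t=5.000: state=(1.747, 2.723)
t=5.250: state=(1.671, 2.888)
t=5.500: state=(1.569, 3.005)
t=5.750: state=(1.459, 3.054)
t=6.000: state=(1.353, 3.031)
t=6.250: state=(1.265, 2.945)
t=6.500: state=(1.198, 2.814)
t=6.750: state=(1.157, 2.657)
t=7.000: state=(1.139, 2.492)
t=7.250: state=(1.145, 2.336)
t=7.430: state=(1.163, 2.233)
largest grid value and its neighbours: y(0.720)=3.05487, y(0.730)=3.05489, y(0.740)=3.05480
parabola through these three points peaks at t≈0.727 with y≈3.05490

max y = 3.055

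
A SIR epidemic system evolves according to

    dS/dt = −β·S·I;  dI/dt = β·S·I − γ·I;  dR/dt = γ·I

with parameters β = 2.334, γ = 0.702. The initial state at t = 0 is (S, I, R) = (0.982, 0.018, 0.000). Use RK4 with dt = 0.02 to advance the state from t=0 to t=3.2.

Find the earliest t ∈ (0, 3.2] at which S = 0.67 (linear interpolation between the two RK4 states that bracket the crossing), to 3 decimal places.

t = 1.850

t=0.000: state=(0.982, 0.018, 0.000)
step 1 (dt=0.02): k1=(-0.041, 0.029, 0.013), k2=(-0.042, 0.029, 0.013), k3=(-0.042, 0.029, 0.013), k4=(-0.043, 0.030, 0.013); state += dt/6·(k1+2k2+2k3+k4)
t=0.020: state=(0.981, 0.019, 0.000)
t=0.040: state=(0.980, 0.019, 0.001)
t=0.060: state=(0.979, 0.020, 0.001)
continuing one RK4 step at a time; state shown every 10 steps (Δt=0.2):
t=0.200: state=(0.972, 0.025, 0.003)
t=0.400: state=(0.959, 0.034, 0.007)
t=0.600: state=(0.942, 0.046, 0.013)
t=0.800: state=(0.919, 0.061, 0.020)
t=1.000: state=(0.889, 0.081, 0.030)
t=1.200: state=(0.851, 0.106, 0.043)
t=1.400: state=(0.805, 0.135, 0.060)
t=1.600: state=(0.749, 0.169, 0.081)
t=1.800: state=(0.687, 0.206, 0.108)
t=1.840: state=(0.673, 0.213, 0.113)
next step: t=1.860: state=(0.667, 0.217, 0.116) — S has crossed 0.67
linear interpolation between t=1.840 (0.67344) and t=1.860 (0.66672) → t≈1.850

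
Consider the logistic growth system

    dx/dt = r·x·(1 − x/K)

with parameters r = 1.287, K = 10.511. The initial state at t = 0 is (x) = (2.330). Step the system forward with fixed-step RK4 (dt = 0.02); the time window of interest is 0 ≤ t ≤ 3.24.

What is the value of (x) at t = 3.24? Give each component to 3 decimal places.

(x) = (9.970)

t=0.000: state=(2.330)
step 1 (dt=0.02): k1=(2.334), k2=(2.351), k3=(2.351), k4=(2.367); state += dt/6·(k1+2k2+2k3+k4)
t=0.020: state=(2.377)
t=0.040: state=(2.425)
t=0.060: state=(2.473)
continuing one RK4 step at a time; state shown every 10 steps (Δt=0.2):
t=0.200: state=(2.830)
t=0.400: state=(3.392)
t=0.600: state=(4.009)
t=0.800: state=(4.663)
t=1.000: state=(5.337)
t=1.200: state=(6.008)
t=1.400: state=(6.655)
t=1.600: state=(7.260)
t=1.800: state=(7.808)
t=2.000: state=(8.292)
t=2.200: state=(8.709)
t=2.400: state=(9.062)
t=2.600: state=(9.354)
t=2.800: state=(9.594)
t=3.000: state=(9.788)
t=3.200: state=(9.943)
t=3.240: state=(9.970)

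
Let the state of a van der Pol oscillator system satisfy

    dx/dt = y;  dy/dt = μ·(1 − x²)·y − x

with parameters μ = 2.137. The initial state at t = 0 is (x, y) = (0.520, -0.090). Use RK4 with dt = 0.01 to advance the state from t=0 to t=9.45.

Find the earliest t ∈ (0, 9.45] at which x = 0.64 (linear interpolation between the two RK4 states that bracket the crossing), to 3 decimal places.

t=0.000: state=(0.520, -0.090)
step 1 (dt=0.01): k1=(-0.090, -0.660), k2=(-0.093, -0.665), k3=(-0.093, -0.665), k4=(-0.097, -0.670); state += dt/6·(k1+2k2+2k3+k4)
t=0.010: state=(0.519, -0.097)
t=0.020: state=(0.518, -0.103)
t=0.030: state=(0.517, -0.110)
continuing one RK4 step at a time; state shown every 50 steps (Δt=0.5):
t=0.500: state=(0.368, -0.583)
t=1.000: state=(-0.178, -1.782)
t=1.500: state=(-1.361, -2.144)
t=2.000: state=(-1.784, 0.032)
t=2.500: state=(-1.658, 0.370)
t=3.000: state=(-1.441, 0.498)
t=3.500: state=(-1.145, 0.719)
t=4.000: state=(-0.658, 1.356)
t=4.500: state=(0.495, 3.621)
t=4.530: state=(0.606, 3.769)
next step: t=4.540: state=(0.644, 3.812) — x has crossed 0.64
linear interpolation between t=4.530 (0.60639) and t=4.540 (0.64431) → t≈4.539

t = 4.539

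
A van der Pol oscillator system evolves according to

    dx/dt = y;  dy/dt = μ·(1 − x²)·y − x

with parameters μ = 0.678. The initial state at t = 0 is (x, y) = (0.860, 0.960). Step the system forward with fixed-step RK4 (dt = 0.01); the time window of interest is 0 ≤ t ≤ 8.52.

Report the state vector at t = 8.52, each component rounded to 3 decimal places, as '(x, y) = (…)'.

t=0.000: state=(0.860, 0.960)
step 1 (dt=0.01): k1=(0.960, -0.691), k2=(0.957, -0.701), k3=(0.956, -0.701), k4=(0.953, -0.712); state += dt/6·(k1+2k2+2k3+k4)
t=0.010: state=(0.870, 0.953)
t=0.020: state=(0.879, 0.946)
t=0.030: state=(0.888, 0.938)
continuing one RK4 step at a time; state shown every 50 steps (Δt=0.5):
t=0.500: state=(1.216, 0.408)
t=1.000: state=(1.255, -0.237)
t=1.500: state=(1.001, -0.764)
t=2.000: state=(0.490, -1.294)
t=2.500: state=(-0.304, -1.858)
t=3.000: state=(-1.246, -1.675)
t=3.500: state=(-1.779, -0.418)
t=4.000: state=(-1.747, 0.436)
t=4.500: state=(-1.409, 0.890)
t=5.000: state=(-0.855, 1.351)
t=5.500: state=(-0.023, 2.007)
t=6.000: state=(1.089, 2.207)
t=6.500: state=(1.873, 0.774)
t=7.000: state=(1.944, -0.329)
t=7.500: state=(1.651, -0.793)
t=8.000: state=(1.162, -1.174)
t=8.500: state=(0.445, -1.739)
t=8.520: state=(0.410, -1.767)

(x, y) = (0.410, -1.767)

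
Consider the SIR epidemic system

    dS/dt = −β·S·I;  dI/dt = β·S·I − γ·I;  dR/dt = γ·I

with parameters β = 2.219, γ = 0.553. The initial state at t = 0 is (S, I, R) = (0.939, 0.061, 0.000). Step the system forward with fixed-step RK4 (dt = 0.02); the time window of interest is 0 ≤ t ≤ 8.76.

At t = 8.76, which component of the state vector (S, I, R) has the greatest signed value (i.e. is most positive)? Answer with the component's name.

largest component: R

t=0.000: state=(0.939, 0.061, 0.000)
step 1 (dt=0.02): k1=(-0.127, 0.093, 0.034), k2=(-0.129, 0.095, 0.034), k3=(-0.129, 0.095, 0.034), k4=(-0.131, 0.096, 0.035); state += dt/6·(k1+2k2+2k3+k4)
t=0.020: state=(0.936, 0.063, 0.001)
t=0.040: state=(0.934, 0.065, 0.001)
t=0.060: state=(0.931, 0.067, 0.002)
continuing one RK4 step at a time; state shown every 25 steps (Δt=0.5):
t=0.500: state=(0.850, 0.125, 0.025)
t=1.000: state=(0.701, 0.226, 0.073)
t=1.500: state=(0.512, 0.337, 0.151)
t=2.000: state=(0.337, 0.408, 0.255)
t=2.500: state=(0.212, 0.417, 0.371)
t=3.000: state=(0.136, 0.382, 0.482)
t=3.500: state=(0.092, 0.328, 0.580)
t=4.000: state=(0.066, 0.271, 0.663)
t=4.500: state=(0.050, 0.219, 0.731)
t=5.000: state=(0.040, 0.175, 0.785)
t=5.500: state=(0.034, 0.138, 0.828)
t=6.000: state=(0.030, 0.108, 0.862)
t=6.500: state=(0.027, 0.085, 0.889)
t=7.000: state=(0.024, 0.066, 0.909)
t=7.500: state=(0.023, 0.052, 0.926)
t=8.000: state=(0.022, 0.040, 0.938)
t=8.500: state=(0.021, 0.031, 0.948)
t=8.760: state=(0.021, 0.027, 0.952)
compare at T: S=0.021, I=0.027, R=0.952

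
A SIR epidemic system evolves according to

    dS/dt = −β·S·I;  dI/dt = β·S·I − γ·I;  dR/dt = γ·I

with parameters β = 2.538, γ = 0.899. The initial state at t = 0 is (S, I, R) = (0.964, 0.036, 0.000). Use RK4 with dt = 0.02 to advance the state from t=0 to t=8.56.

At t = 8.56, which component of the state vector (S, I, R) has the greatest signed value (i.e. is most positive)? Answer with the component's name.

t=0.000: state=(0.964, 0.036, 0.000)
step 1 (dt=0.02): k1=(-0.088, 0.056, 0.032), k2=(-0.089, 0.056, 0.033), k3=(-0.089, 0.057, 0.033), k4=(-0.091, 0.057, 0.033); state += dt/6·(k1+2k2+2k3+k4)
t=0.020: state=(0.962, 0.037, 0.001)
t=0.040: state=(0.960, 0.038, 0.001)
t=0.060: state=(0.958, 0.039, 0.002)
continuing one RK4 step at a time; state shown every 25 steps (Δt=0.5):
t=0.500: state=(0.901, 0.075, 0.024)
t=1.000: state=(0.787, 0.141, 0.072)
t=1.500: state=(0.625, 0.221, 0.153)
t=2.000: state=(0.453, 0.279, 0.267)
t=2.500: state=(0.314, 0.289, 0.397)
t=3.000: state=(0.222, 0.258, 0.521)
t=3.500: state=(0.165, 0.209, 0.626)
t=4.000: state=(0.130, 0.161, 0.709)
t=4.500: state=(0.109, 0.119, 0.772)
t=5.000: state=(0.096, 0.087, 0.818)
t=5.500: state=(0.087, 0.062, 0.851)
t=6.000: state=(0.082, 0.044, 0.874)
t=6.500: state=(0.078, 0.031, 0.891)
t=7.000: state=(0.075, 0.022, 0.903)
t=7.500: state=(0.074, 0.015, 0.911)
t=8.000: state=(0.072, 0.011, 0.917)
t=8.500: state=(0.072, 0.007, 0.921)
t=8.560: state=(0.072, 0.007, 0.921)
compare at T: S=0.072, I=0.007, R=0.921

largest component: R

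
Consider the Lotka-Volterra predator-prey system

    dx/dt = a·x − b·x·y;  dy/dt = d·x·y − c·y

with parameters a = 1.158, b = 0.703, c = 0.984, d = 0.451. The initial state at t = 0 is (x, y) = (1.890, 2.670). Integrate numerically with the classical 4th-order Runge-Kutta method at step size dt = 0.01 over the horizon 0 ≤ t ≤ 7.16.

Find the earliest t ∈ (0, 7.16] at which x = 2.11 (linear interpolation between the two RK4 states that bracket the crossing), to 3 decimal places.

t = 3.135

t=0.000: state=(1.890, 2.670)
step 1 (dt=0.01): k1=(-1.359, -0.351), k2=(-1.352, -0.359), k3=(-1.352, -0.359), k4=(-1.344, -0.367); state += dt/6·(k1+2k2+2k3+k4)
t=0.010: state=(1.876, 2.666)
t=0.020: state=(1.863, 2.663)
t=0.030: state=(1.850, 2.659)
continuing one RK4 step at a time; state shown every 25 steps (Δt=0.25):
t=0.250: state=(1.595, 2.539)
t=0.500: state=(1.386, 2.347)
t=0.750: state=(1.250, 2.128)
t=1.000: state=(1.171, 1.906)
t=1.250: state=(1.140, 1.697)
t=1.500: state=(1.149, 1.509)
t=1.750: state=(1.195, 1.346)
t=2.000: state=(1.276, 1.210)
t=2.250: state=(1.391, 1.099)
t=2.500: state=(1.544, 1.014)
t=2.750: state=(1.736, 0.953)
t=3.000: state=(1.968, 0.918)
t=3.130: state=(2.104, 0.910)
next step: t=3.140: state=(2.115, 0.910) — x has crossed 2.11
linear interpolation between t=3.130 (2.10446) and t=3.140 (2.11539) → t≈3.135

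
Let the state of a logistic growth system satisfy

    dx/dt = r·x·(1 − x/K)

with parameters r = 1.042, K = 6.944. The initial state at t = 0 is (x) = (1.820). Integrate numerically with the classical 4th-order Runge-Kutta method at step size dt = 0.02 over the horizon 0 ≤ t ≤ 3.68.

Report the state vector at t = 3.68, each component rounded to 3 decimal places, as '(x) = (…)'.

t=0.000: state=(1.820)
step 1 (dt=0.02): k1=(1.399), k2=(1.406), k3=(1.406), k4=(1.413); state += dt/6·(k1+2k2+2k3+k4)
t=0.020: state=(1.848)
t=0.040: state=(1.877)
t=0.060: state=(1.905)
continuing one RK4 step at a time; state shown every 10 steps (Δt=0.2):
t=0.200: state=(2.113)
t=0.400: state=(2.432)
t=0.600: state=(2.770)
t=0.800: state=(3.123)
t=1.000: state=(3.484)
t=1.200: state=(3.844)
t=1.400: state=(4.197)
t=1.600: state=(4.534)
t=1.800: state=(4.851)
t=2.000: state=(5.142)
t=2.200: state=(5.406)
t=2.400: state=(5.641)
t=2.600: state=(5.848)
t=2.800: state=(6.027)
t=3.000: state=(6.180)
t=3.200: state=(6.311)
t=3.400: state=(6.421)
t=3.600: state=(6.513)
t=3.680: state=(6.546)

(x) = (6.546)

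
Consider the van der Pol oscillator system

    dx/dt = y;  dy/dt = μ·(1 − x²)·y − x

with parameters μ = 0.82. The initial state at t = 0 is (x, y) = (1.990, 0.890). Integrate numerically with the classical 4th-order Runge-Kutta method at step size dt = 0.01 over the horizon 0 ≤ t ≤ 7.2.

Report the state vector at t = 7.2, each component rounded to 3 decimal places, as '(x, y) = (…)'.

t=0.000: state=(1.990, 0.890)
step 1 (dt=0.01): k1=(0.890, -4.150), k2=(0.869, -4.117), k3=(0.869, -4.117), k4=(0.849, -4.083); state += dt/6·(k1+2k2+2k3+k4)
t=0.010: state=(1.999, 0.849)
t=0.020: state=(2.007, 0.808)
t=0.030: state=(2.015, 0.769)
continuing one RK4 step at a time; state shown every 25 steps (Δt=0.25):
t=0.250: state=(2.102, 0.082)
t=0.500: state=(2.064, -0.337)
t=0.750: state=(1.950, -0.556)
t=1.000: state=(1.792, -0.701)
t=1.250: state=(1.600, -0.831)
t=1.500: state=(1.375, -0.978)
t=1.750: state=(1.108, -1.170)
t=2.000: state=(0.784, -1.433)
t=2.250: state=(0.383, -1.793)
t=2.500: state=(-0.119, -2.224)
t=2.750: state=(-0.718, -2.512)
t=3.000: state=(-1.325, -2.218)
t=3.250: state=(-1.773, -1.306)
t=3.500: state=(-1.980, -0.403)
t=3.750: state=(-2.004, 0.156)
t=4.000: state=(-1.923, 0.460)
t=4.250: state=(-1.784, 0.645)
t=4.500: state=(-1.604, 0.793)
t=4.750: state=(-1.387, 0.947)
t=5.000: state=(-1.127, 1.138)
t=5.250: state=(-0.812, 1.395)
t=5.500: state=(-0.422, 1.745)
t=5.750: state=(0.067, 2.172)
t=6.000: state=(0.656, 2.489)
t=6.250: state=(1.266, 2.271)
t=6.500: state=(1.734, 1.404)
t=6.750: state=(1.964, 0.479)
t=7.000: state=(2.003, -0.113)
t=7.200: state=(1.951, -0.385)

(x, y) = (1.951, -0.385)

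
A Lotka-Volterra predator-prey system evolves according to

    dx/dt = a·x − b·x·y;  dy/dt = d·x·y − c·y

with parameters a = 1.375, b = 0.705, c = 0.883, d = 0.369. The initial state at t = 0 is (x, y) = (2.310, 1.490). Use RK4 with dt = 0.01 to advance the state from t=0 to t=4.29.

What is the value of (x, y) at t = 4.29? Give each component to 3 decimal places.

(x, y) = (1.701, 1.923)

t=0.000: state=(2.310, 1.490)
step 1 (dt=0.01): k1=(0.750, -0.046), k2=(0.751, -0.044), k3=(0.751, -0.044), k4=(0.753, -0.041); state += dt/6·(k1+2k2+2k3+k4)
t=0.010: state=(2.318, 1.490)
t=0.020: state=(2.325, 1.489)
t=0.030: state=(2.333, 1.489)
continuing one RK4 step at a time; state shown every 20 steps (Δt=0.2):
t=0.200: state=(2.466, 1.489)
t=0.400: state=(2.629, 1.506)
t=0.600: state=(2.792, 1.542)
t=0.800: state=(2.947, 1.597)
t=1.000: state=(3.081, 1.673)
t=1.200: state=(3.184, 1.767)
t=1.400: state=(3.242, 1.878)
t=1.600: state=(3.248, 2.000)
t=1.800: state=(3.197, 2.127)
t=2.000: state=(3.091, 2.249)
t=2.200: state=(2.940, 2.355)
t=2.400: state=(2.760, 2.437)
t=2.600: state=(2.568, 2.486)
t=2.800: state=(2.377, 2.500)
t=3.000: state=(2.202, 2.481)
t=3.200: state=(2.050, 2.432)
t=3.400: state=(1.924, 2.360)
t=3.600: state=(1.828, 2.271)
t=3.800: state=(1.759, 2.173)
t=4.000: state=(1.717, 2.070)
t=4.200: state=(1.700, 1.968)
t=4.290: state=(1.701, 1.923)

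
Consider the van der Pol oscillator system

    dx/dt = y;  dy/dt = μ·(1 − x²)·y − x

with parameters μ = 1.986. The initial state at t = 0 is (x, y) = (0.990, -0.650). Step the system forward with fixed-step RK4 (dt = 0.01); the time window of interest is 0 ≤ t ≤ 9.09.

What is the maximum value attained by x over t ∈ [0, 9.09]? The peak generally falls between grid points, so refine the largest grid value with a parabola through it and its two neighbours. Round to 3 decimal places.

max x = 2.020

t=0.000: state=(0.990, -0.650)
step 1 (dt=0.01): k1=(-0.650, -1.016), k2=(-0.655, -1.021), k3=(-0.655, -1.021), k4=(-0.660, -1.026); state += dt/6·(k1+2k2+2k3+k4)
t=0.010: state=(0.983, -0.660)
t=0.020: state=(0.977, -0.671)
t=0.030: state=(0.970, -0.681)
continuing one RK4 step at a time; state shown every 50 steps (Δt=0.5):
t=0.500: state=(0.497, -1.456)
t=1.000: state=(-0.719, -3.534)
t=1.500: state=(-1.944, -0.613)
t=2.000: state=(-1.929, 0.292)
t=2.500: state=(-1.755, 0.389)
t=3.000: state=(-1.540, 0.479)
t=3.500: state=(-1.263, 0.650)
t=4.000: state=(-0.850, 1.079)
t=4.500: state=(-0.015, 2.578)
t=5.000: state=(1.647, 2.520)
t=5.500: state=(2.011, -0.154)
t=6.000: state=(1.869, -0.348)
t=6.500: state=(1.678, -0.420)
t=7.000: state=(1.443, -0.531)
t=7.500: state=(1.127, -0.765)
t=8.000: state=(0.610, -1.442)
t=8.500: state=(-0.582, -3.582)
t=9.000: state=(-1.954, -0.796)
t=9.090: state=(-2.003, -0.333)
largest grid value and its neighbours: x(5.390)=2.01973, x(5.400)=2.01978, x(5.410)=2.01963
parabola through these three points peaks at t≈5.398 with x≈2.01979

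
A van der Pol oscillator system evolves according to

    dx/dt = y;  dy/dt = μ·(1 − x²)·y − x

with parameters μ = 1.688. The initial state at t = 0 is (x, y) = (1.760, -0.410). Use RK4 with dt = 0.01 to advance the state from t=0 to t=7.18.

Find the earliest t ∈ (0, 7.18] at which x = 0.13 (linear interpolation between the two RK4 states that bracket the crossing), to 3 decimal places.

t=0.000: state=(1.760, -0.410)
step 1 (dt=0.01): k1=(-0.410, -0.308), k2=(-0.412, -0.306), k3=(-0.412, -0.306), k4=(-0.413, -0.303); state += dt/6·(k1+2k2+2k3+k4)
t=0.010: state=(1.756, -0.413)
t=0.020: state=(1.752, -0.416)
t=0.030: state=(1.748, -0.419)
continuing one RK4 step at a time; state shown every 25 steps (Δt=0.25):
t=0.250: state=(1.649, -0.478)
t=0.500: state=(1.521, -0.548)
t=0.750: state=(1.373, -0.637)
t=1.000: state=(1.199, -0.766)
t=1.250: state=(0.984, -0.970)
t=1.500: state=(0.702, -1.317)
t=1.750: state=(0.303, -1.941)
t=1.830: state=(0.136, -2.225)
next step: t=1.840: state=(0.114, -2.264) — x has crossed 0.13
linear interpolation between t=1.830 (0.13618) and t=1.840 (0.11374) → t≈1.833

t = 1.833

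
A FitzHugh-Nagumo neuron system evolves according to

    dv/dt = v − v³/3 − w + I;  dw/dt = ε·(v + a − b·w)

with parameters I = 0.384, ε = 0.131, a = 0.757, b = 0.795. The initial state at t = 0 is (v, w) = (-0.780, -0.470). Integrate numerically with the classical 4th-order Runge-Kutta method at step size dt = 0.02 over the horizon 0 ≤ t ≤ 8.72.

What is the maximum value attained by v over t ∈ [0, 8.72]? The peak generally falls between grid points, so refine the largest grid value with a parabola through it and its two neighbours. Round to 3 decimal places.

max v = 1.771

t=0.000: state=(-0.780, -0.470)
step 1 (dt=0.02): k1=(0.232, 0.046), k2=(0.233, 0.046), k3=(0.233, 0.046), k4=(0.233, 0.046); state += dt/6·(k1+2k2+2k3+k4)
t=0.020: state=(-0.775, -0.469)
t=0.040: state=(-0.771, -0.468)
t=0.060: state=(-0.766, -0.467)
continuing one RK4 step at a time; state shown every 25 steps (Δt=0.5):
t=0.500: state=(-0.657, -0.444)
t=1.000: state=(-0.510, -0.410)
t=1.500: state=(-0.319, -0.368)
t=2.000: state=(-0.052, -0.313)
t=2.500: state=(0.345, -0.240)
t=3.000: state=(0.893, -0.141)
t=3.500: state=(1.427, -0.010)
t=4.000: state=(1.707, 0.140)
t=4.500: state=(1.771, 0.293)
t=5.000: state=(1.748, 0.439)
t=5.500: state=(1.695, 0.575)
t=6.000: state=(1.632, 0.700)
t=6.500: state=(1.563, 0.815)
t=7.000: state=(1.491, 0.920)
t=7.500: state=(1.414, 1.014)
t=8.000: state=(1.332, 1.098)
t=8.500: state=(1.243, 1.173)
t=8.720: state=(1.201, 1.203)
largest grid value and its neighbours: v(4.520)=1.77115, v(4.540)=1.77117, v(4.560)=1.77107
parabola through these three points peaks at t≈4.533 with v≈1.77118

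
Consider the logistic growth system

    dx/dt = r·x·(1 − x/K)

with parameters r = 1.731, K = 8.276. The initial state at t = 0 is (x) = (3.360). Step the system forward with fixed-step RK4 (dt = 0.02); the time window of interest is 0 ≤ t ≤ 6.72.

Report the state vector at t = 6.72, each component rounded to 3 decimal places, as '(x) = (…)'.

t=0.000: state=(3.360)
step 1 (dt=0.02): k1=(3.455), k2=(3.466), k3=(3.466), k4=(3.476); state += dt/6·(k1+2k2+2k3+k4)
t=0.020: state=(3.429)
t=0.040: state=(3.499)
t=0.060: state=(3.569)
continuing one RK4 step at a time; state shown every 25 steps (Δt=0.5):
t=0.500: state=(5.122)
t=1.000: state=(6.573)
t=1.500: state=(7.462)
t=2.000: state=(7.913)
t=2.500: state=(8.119)
t=3.000: state=(8.209)
t=3.500: state=(8.248)
t=4.000: state=(8.264)
t=4.500: state=(8.271)
t=5.000: state=(8.274)
t=5.500: state=(8.275)
t=6.000: state=(8.276)
t=6.500: state=(8.276)
t=6.720: state=(8.276)

(x) = (8.276)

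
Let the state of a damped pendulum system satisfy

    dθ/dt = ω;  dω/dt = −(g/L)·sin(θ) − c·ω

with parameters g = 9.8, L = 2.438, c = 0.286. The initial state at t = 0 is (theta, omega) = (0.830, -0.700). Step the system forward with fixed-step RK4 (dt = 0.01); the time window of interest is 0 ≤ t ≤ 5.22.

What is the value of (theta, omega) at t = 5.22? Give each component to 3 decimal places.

(theta, omega) = (-0.183, 0.760)

t=0.000: state=(0.830, -0.700)
step 1 (dt=0.01): k1=(-0.700, -2.766), k2=(-0.714, -2.753), k3=(-0.714, -2.752), k4=(-0.728, -2.739); state += dt/6·(k1+2k2+2k3+k4)
t=0.010: state=(0.823, -0.728)
t=0.020: state=(0.815, -0.755)
t=0.030: state=(0.808, -0.782)
continuing one RK4 step at a time; state shown every 20 steps (Δt=0.2):
t=0.200: state=(0.639, -1.188)
t=0.400: state=(0.367, -1.500)
t=0.600: state=(0.054, -1.579)
t=0.800: state=(-0.249, -1.413)
t=1.000: state=(-0.497, -1.045)
t=1.200: state=(-0.658, -0.555)
t=1.400: state=(-0.716, -0.023)
t=1.600: state=(-0.669, 0.482)
t=1.800: state=(-0.529, 0.900)
t=2.000: state=(-0.319, 1.173)
t=2.200: state=(-0.072, 1.260)
t=2.400: state=(0.172, 1.149)
t=2.600: state=(0.376, 0.870)
t=2.800: state=(0.512, 0.481)
t=3.000: state=(0.565, 0.048)
t=3.200: state=(0.533, -0.367)
t=3.400: state=(0.423, -0.709)
t=3.600: state=(0.257, -0.932)
t=3.800: state=(0.061, -1.004)
t=4.000: state=(-0.134, -0.918)
t=4.200: state=(-0.297, -0.696)
t=4.400: state=(-0.407, -0.384)
t=4.600: state=(-0.449, -0.034)
t=4.800: state=(-0.421, 0.301)
t=5.000: state=(-0.332, 0.574)
t=5.200: state=(-0.198, 0.749)
t=5.220: state=(-0.183, 0.760)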